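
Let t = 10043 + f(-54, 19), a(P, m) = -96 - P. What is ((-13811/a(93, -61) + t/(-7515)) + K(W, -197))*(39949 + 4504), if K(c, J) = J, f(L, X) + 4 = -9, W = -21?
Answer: -25107054400/4509 ≈ -5.5682e+6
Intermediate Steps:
f(L, X) = -13 (f(L, X) = -4 - 9 = -13)
t = 10030 (t = 10043 - 13 = 10030)
((-13811/a(93, -61) + t/(-7515)) + K(W, -197))*(39949 + 4504) = ((-13811/(-96 - 1*93) + 10030/(-7515)) - 197)*(39949 + 4504) = ((-13811/(-96 - 93) + 10030*(-1/7515)) - 197)*44453 = ((-13811/(-189) - 2006/1503) - 197)*44453 = ((-13811*(-1/189) - 2006/1503) - 197)*44453 = ((1973/27 - 2006/1503) - 197)*44453 = (323473/4509 - 197)*44453 = -564800/4509*44453 = -25107054400/4509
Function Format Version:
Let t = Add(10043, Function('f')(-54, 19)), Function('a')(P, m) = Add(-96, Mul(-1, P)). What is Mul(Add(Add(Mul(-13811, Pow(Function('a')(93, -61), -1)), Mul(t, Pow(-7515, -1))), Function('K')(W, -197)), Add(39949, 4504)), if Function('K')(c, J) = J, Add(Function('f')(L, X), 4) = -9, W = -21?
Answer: Rational(-25107054400, 4509) ≈ -5.5682e+6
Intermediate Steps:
Function('f')(L, X) = -13 (Function('f')(L, X) = Add(-4, -9) = -13)
t = 10030 (t = Add(10043, -13) = 10030)
Mul(Add(Add(Mul(-13811, Pow(Function('a')(93, -61), -1)), Mul(t, Pow(-7515, -1))), Function('K')(W, -197)), Add(39949, 4504)) = Mul(Add(Add(Mul(-13811, Pow(Add(-96, Mul(-1, 93)), -1)), Mul(10030, Pow(-7515, -1))), -197), Add(39949, 4504)) = Mul(Add(Add(Mul(-13811, Pow(Add(-96, -93), -1)), Mul(10030, Rational(-1, 7515))), -197), 44453) = Mul(Add(Add(Mul(-13811, Pow(-189, -1)), Rational(-2006, 1503)), -197), 44453) = Mul(Add(Add(Mul(-13811, Rational(-1, 189)), Rational(-2006, 1503)), -197), 44453) = Mul(Add(Add(Rational(1973, 27), Rational(-2006, 1503)), -197), 44453) = Mul(Add(Rational(323473, 4509), -197), 44453) = Mul(Rational(-564800, 4509), 44453) = Rational(-25107054400, 4509)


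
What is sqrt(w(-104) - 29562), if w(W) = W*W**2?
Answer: I*sqrt(1154426) ≈ 1074.4*I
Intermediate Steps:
w(W) = W**3
sqrt(w(-104) - 29562) = sqrt((-104)**3 - 29562) = sqrt(-1124864 - 29562) = sqrt(-1154426) = I*sqrt(1154426)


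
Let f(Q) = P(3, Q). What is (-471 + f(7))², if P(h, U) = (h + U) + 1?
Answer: 211600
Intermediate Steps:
P(h, U) = 1 + U + h (P(h, U) = (U + h) + 1 = 1 + U + h)
f(Q) = 4 + Q (f(Q) = 1 + Q + 3 = 4 + Q)
(-471 + f(7))² = (-471 + (4 + 7))² = (-471 + 11)² = (-460)² = 211600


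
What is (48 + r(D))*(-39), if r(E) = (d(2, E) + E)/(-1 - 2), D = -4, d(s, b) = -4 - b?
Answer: -1924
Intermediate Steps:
r(E) = 4/3 (r(E) = ((-4 - E) + E)/(-1 - 2) = -4/(-3) = -4*(-⅓) = 4/3)
(48 + r(D))*(-39) = (48 + 4/3)*(-39) = (148/3)*(-39) = -1924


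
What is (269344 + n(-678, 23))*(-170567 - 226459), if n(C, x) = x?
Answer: -106945702542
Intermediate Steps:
(269344 + n(-678, 23))*(-170567 - 226459) = (269344 + 23)*(-170567 - 226459) = 269367*(-397026) = -106945702542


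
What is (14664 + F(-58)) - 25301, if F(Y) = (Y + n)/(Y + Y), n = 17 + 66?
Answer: -1233917/116 ≈ -10637.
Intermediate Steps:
n = 83
F(Y) = (83 + Y)/(2*Y) (F(Y) = (Y + 83)/(Y + Y) = (83 + Y)/((2*Y)) = (83 + Y)*(1/(2*Y)) = (83 + Y)/(2*Y))
(14664 + F(-58)) - 25301 = (14664 + (1/2)*(83 - 58)/(-58)) - 25301 = (14664 + (1/2)*(-1/58)*25) - 25301 = (14664 - 25/116) - 25301 = 1700999/116 - 25301 = -1233917/116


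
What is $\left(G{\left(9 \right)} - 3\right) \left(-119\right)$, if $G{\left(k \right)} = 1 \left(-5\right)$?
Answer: $952$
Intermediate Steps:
$G{\left(k \right)} = -5$
$\left(G{\left(9 \right)} - 3\right) \left(-119\right) = \left(-5 - 3\right) \left(-119\right) = \left(-8\right) \left(-119\right) = 952$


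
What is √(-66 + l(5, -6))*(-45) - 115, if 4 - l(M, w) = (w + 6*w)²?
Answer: -115 - 45*I*√1826 ≈ -115.0 - 1922.9*I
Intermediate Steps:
l(M, w) = 4 - 49*w² (l(M, w) = 4 - (w + 6*w)² = 4 - (7*w)² = 4 - 49*w²)
√(-66 + l(5, -6))*(-45) - 115 = √(-66 + (4 - 49*(-6)²))*(-45) - 115 = √(-66 + (4 - 49*36))*(-45) - 115 = √(-66 + (4 - 1764))*(-45) - 115 = √(-66 - 1760)*(-45) - 115 = √(-1826)*(-45) - 115 = (I*√1826)*(-45) - 115 = -45*I*√1826 - 115 = -115 - 45*I*√1826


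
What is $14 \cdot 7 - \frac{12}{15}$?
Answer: $\frac{486}{5} \approx 97.2$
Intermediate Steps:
$14 \cdot 7 - \frac{12}{15} = 98 - \frac{4}{5} = \frac{486}{5}$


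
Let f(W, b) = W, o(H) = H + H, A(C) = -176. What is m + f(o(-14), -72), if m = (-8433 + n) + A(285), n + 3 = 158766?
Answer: 150126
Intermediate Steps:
n = 158763 (n = -3 + 158766 = 158763)
o(H) = 2*H
m = 150154 (m = (-8433 + 158763) - 176 = 150330 - 176 = 150154)
m + f(o(-14), -72) = 150154 + 2*(-14) = 150154 - 28 = 150126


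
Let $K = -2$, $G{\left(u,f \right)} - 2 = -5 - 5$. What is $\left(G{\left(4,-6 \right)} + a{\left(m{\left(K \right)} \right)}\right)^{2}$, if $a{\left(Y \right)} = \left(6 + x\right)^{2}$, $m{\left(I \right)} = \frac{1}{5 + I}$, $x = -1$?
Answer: $289$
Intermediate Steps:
$G{\left(u,f \right)} = -8$ ($G{\left(u,f \right)} = 2 - 10 = -8$)
$a{\left(Y \right)} = 25$ ($a{\left(Y \right)} = \left(6 - 1\right)^{2} = 5^{2} = 25$)
$\left(G{\left(4,-6 \right)} + a{\left(m{\left(K \right)} \right)}\right)^{2} = \left(-8 + 25\right)^{2} = 17^{2} = 289$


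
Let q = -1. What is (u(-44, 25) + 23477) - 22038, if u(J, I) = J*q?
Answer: 1483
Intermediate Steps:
u(J, I) = -J (u(J, I) = J*(-1) = -J)
(u(-44, 25) + 23477) - 22038 = (-1*(-44) + 23477) - 22038 = (44 + 23477) - 22038 = 23521 - 22038 = 1483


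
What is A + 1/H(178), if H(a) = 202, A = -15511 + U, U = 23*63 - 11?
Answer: -2842745/202 ≈ -14073.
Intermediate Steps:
U = 1438 (U = 1449 - 11 = 1438)
A = -14073 (A = -15511 + 1438 = -14073)
A + 1/H(178) = -14073 + 1/202 = -2842745/202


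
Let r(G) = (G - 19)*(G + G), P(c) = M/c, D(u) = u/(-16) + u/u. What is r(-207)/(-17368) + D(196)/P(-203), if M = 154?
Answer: 1803951/191048 ≈ 9.4424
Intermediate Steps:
D(u) = 1 - u/16 (D(u) = u*(-1/16) + 1 = -u/16 + 1 = 1 - u/16)
P(c) = 154/c
r(G) = 2*G*(-19 + G) (r(G) = (-19 + G)*(2*G) = 2*G*(-19 + G))
r(-207)/(-17368) + D(196)/P(-203) = (2*(-207)*(-19 - 207))/(-17368) + (1 - 1/16*196)/((154/(-203))) = (2*(-207)*(-226))*(-1/17368) + (1 - 49/4)/((154*(-1/203))) = 93564*(-1/17368) - 45/(4*(-22/29)) = -23391/4342 - 45/4*(-29/22) = -23391/4342 + 1305/88 = 1803951/191048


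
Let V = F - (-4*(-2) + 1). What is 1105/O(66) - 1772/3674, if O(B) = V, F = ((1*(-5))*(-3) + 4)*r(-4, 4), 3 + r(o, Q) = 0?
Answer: -189851/11022 ≈ -17.225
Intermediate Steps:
r(o, Q) = -3 (r(o, Q) = -3 + 0 = -3)
F = -57 (F = ((1*(-5))*(-3) + 4)*(-3) = (-5*(-3) + 4)*(-3) = (15 + 4)*(-3) = 19*(-3) = -57)
V = -66 (V = -57 - (-4*(-2) + 1) = -57 - (8 + 1) = -57 - 1*9 = -57 - 9 = -66)
O(B) = -66
1105/O(66) - 1772/3674 = 1105/(-66) - 1772/3674 = 1105*(-1/66) - 1772*1/3674 = -1105/66 - 886/1837 = -189851/11022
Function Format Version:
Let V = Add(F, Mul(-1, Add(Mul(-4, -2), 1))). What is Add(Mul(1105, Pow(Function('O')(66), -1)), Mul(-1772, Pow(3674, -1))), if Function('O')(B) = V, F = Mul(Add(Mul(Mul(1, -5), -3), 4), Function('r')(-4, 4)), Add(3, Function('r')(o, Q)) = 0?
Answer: Rational(-189851, 11022) ≈ -17.225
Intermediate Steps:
Function('r')(o, Q) = -3 (Function('r')(o, Q) = Add(-3, 0) = -3)
F = -57 (F = Mul(Add(Mul(Mul(1, -5), -3), 4), -3) = Mul(Add(Mul(-5, -3), 4), -3) = Mul(Add(15, 4), -3) = Mul(19, -3) = -57)
V = -66 (V = Add(-57, Mul(-1, Add(Mul(-4, -2), 1))) = Add(-57, Mul(-1, Add(8, 1))) = Add(-57, Mul(-1, 9)) = Add(-57, -9) = -66)
Function('O')(B) = -66
Add(Mul(1105, Pow(Function('O')(66), -1)), Mul(-1772, Pow(3674, -1))) = Add(Mul(1105, Pow(-66, -1)), Mul(-1772, Pow(3674, -1))) = Add(Mul(1105, Rational(-1, 66)), Mul(-1772, Rational(1, 3674))) = Add(Rational(-1105, 66), Rational(-886, 1837)) = Rational(-189851, 11022)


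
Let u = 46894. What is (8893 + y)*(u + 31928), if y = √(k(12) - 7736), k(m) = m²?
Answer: 700964046 + 157644*I*√1898 ≈ 7.0096e+8 + 6.8679e+6*I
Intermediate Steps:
y = 2*I*√1898 (y = √(12² - 7736) = √(144 - 7736) = √(-7592) = 2*I*√1898 ≈ 87.132*I)
(8893 + y)*(u + 31928) = (8893 + 2*I*√1898)*(46894 + 31928) = (8893 + 2*I*√1898)*78822 = 700964046 + 157644*I*√1898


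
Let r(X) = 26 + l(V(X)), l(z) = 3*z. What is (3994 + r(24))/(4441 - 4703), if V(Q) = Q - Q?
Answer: -2010/131 ≈ -15.344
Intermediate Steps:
V(Q) = 0
r(X) = 26 (r(X) = 26 + 3*0 = 26 + 0 = 26)
(3994 + r(24))/(4441 - 4703) = (3994 + 26)/(4441 - 4703) = 4020/(-262) = 4020*(-1/262) = -2010/131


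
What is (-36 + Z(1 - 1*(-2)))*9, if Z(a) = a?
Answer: -297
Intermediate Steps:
(-36 + Z(1 - 1*(-2)))*9 = (-36 + (1 - 1*(-2)))*9 = (-36 + (1 + 2))*9 = (-36 + 3)*9 = -33*9 = -297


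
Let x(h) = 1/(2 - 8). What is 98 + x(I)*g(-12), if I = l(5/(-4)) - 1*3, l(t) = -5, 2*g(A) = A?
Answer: 99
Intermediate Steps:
g(A) = A/2
I = -8 (I = -5 - 1*3 = -5 - 3 = -8)
x(h) = -⅙ (x(h) = 1/(-6) = -⅙)
98 + x(I)*g(-12) = 98 - (-12)/12 = 98 - ⅙*(-6) = 98 + 1 = 99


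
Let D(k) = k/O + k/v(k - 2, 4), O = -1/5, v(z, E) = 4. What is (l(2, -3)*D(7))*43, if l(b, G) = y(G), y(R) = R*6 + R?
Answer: 120099/4 ≈ 30025.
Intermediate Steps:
O = -1/5 (O = -1*1/5 = -1/5 ≈ -0.20000)
D(k) = -19*k/4 (D(k) = k/(-1/5) + k/4 = k*(-5) + k*(1/4) = -5*k + k/4 = -19*k/4)
y(R) = 7*R (y(R) = 6*R + R = 7*R)
l(b, G) = 7*G
(l(2, -3)*D(7))*43 = ((7*(-3))*(-19/4*7))*43 = -21*(-133/4)*43 = (2793/4)*43 = 120099/4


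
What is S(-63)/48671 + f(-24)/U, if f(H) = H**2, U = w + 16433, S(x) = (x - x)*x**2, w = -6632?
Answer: 64/1089 ≈ 0.058770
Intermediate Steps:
S(x) = 0 (S(x) = 0*x**2 = 0)
U = 9801 (U = -6632 + 16433 = 9801)
S(-63)/48671 + f(-24)/U = 0/48671 + (-24)**2/9801 = 0*(1/48671) + 576*(1/9801) = 0 + 64/1089 = 64/1089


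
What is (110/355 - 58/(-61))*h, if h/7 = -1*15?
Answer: -573300/4331 ≈ -132.37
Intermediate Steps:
h = -105 (h = 7*(-1*15) = 7*(-15) = -105)
(110/355 - 58/(-61))*h = (110/355 - 58/(-61))*(-105) = (110*(1/355) - 58*(-1/61))*(-105) = (22/71 + 58/61)*(-105) = (5460/4331)*(-105) = -573300/4331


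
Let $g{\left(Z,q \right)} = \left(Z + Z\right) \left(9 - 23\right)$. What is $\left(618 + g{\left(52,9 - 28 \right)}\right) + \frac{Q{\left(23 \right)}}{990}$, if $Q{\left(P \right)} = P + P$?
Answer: $- \frac{414787}{495} \approx -837.95$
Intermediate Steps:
$g{\left(Z,q \right)} = - 28 Z$ ($g{\left(Z,q \right)} = 2 Z \left(-14\right) = - 28 Z$)
$Q{\left(P \right)} = 2 P$
$\left(618 + g{\left(52,9 - 28 \right)}\right) + \frac{Q{\left(23 \right)}}{990} = \left(618 - 1456\right) + \frac{2 \cdot 23}{990} = \left(618 - 1456\right) + 46 \cdot \frac{1}{990} = -838 + \frac{23}{495} = - \frac{414787}{495}$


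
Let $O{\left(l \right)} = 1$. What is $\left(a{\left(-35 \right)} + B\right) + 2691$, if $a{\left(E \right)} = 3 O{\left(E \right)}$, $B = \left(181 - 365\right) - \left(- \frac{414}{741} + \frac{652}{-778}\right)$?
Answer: $\frac{241302534}{96083} \approx 2511.4$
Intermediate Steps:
$B = - \frac{17545068}{96083}$ ($B = -184 - \left(\left(-414\right) \frac{1}{741} + 652 \left(- \frac{1}{778}\right)\right) = -184 - \left(- \frac{138}{247} - \frac{326}{389}\right) = -184 - - \frac{134204}{96083} = -184 + \frac{134204}{96083} = - \frac{17545068}{96083} \approx -182.6$)
$a{\left(E \right)} = 3$ ($a{\left(E \right)} = 3 \cdot 1 = 3$)
$\left(a{\left(-35 \right)} + B\right) + 2691 = \left(3 - \frac{17545068}{96083}\right) + 2691 = - \frac{17256819}{96083} + 2691 = \frac{241302534}{96083}$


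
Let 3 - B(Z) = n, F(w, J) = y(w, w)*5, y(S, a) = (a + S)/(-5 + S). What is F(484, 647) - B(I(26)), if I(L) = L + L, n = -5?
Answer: 1008/479 ≈ 2.1044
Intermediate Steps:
y(S, a) = (S + a)/(-5 + S)
F(w, J) = 10*w/(-5 + w) (F(w, J) = ((w + w)/(-5 + w))*5 = ((2*w)/(-5 + w))*5 = (2*w/(-5 + w))*5 = 10*w/(-5 + w))
I(L) = 2*L
B(Z) = 8 (B(Z) = 3 - 1*(-5) = 3 + 5 = 8)
F(484, 647) - B(I(26)) = 10*484/(-5 + 484) - 1*8 = 10*484/479 - 8 = 10*484*(1/479) - 8 = 4840/479 - 8 = 1008/479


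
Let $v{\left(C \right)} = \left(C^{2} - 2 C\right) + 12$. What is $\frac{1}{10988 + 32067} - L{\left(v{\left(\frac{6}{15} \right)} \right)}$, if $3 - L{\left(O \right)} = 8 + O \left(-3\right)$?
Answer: $- \frac{6260192}{215275} \approx -29.08$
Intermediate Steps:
$v{\left(C \right)} = 12 + C^{2} - 2 C$
$L{\left(O \right)} = -5 + 3 O$ ($L{\left(O \right)} = 3 - \left(8 + O \left(-3\right)\right) = 3 - \left(8 - 3 O\right) = 3 + \left(-8 + 3 O\right) = -5 + 3 O$)
$\frac{1}{10988 + 32067} - L{\left(v{\left(\frac{6}{15} \right)} \right)} = \frac{1}{10988 + 32067} - \left(-5 + 3 \left(12 + \left(\frac{6}{15}\right)^{2} - 2 \cdot \frac{6}{15}\right)\right) = \frac{1}{43055} - \left(-5 + 3 \left(12 + \left(6 \cdot \frac{1}{15}\right)^{2} - 2 \cdot 6 \cdot \frac{1}{15}\right)\right) = \frac{1}{43055} - \left(-5 + 3 \left(12 + \left(\frac{2}{5}\right)^{2} - \frac{4}{5}\right)\right) = \frac{1}{43055} - \left(-5 + 3 \left(12 + \frac{4}{25} - \frac{4}{5}\right)\right) = \frac{1}{43055} - \left(-5 + 3 \cdot \frac{284}{25}\right) = \frac{1}{43055} - \left(-5 + \frac{852}{25}\right) = \frac{1}{43055} - \frac{727}{25} = - \frac{6260192}{215275}$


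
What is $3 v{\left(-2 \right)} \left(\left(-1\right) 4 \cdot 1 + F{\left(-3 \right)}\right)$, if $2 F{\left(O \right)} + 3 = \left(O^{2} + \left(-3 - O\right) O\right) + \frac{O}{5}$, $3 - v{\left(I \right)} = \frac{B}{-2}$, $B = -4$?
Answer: $- \frac{39}{10} \approx -3.9$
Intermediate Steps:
$v{\left(I \right)} = 1$ ($v{\left(I \right)} = 3 - - \frac{4}{-2} = 3 - \left(-4\right) \left(- \frac{1}{2}\right) = 3 - 2 = 1$)
$F{\left(O \right)} = - \frac{3}{2} + \frac{O^{2}}{2} + \frac{O}{10} + \frac{O \left(-3 - O\right)}{2}$ ($F{\left(O \right)} = - \frac{3}{2} + \frac{\left(O^{2} + \left(-3 - O\right) O\right) + \frac{O}{5}}{2} = - \frac{3}{2} + \frac{\left(O^{2} + O \left(-3 - O\right)\right) + O \frac{1}{5}}{2} = - \frac{3}{2} + \frac{\left(O^{2} + O \left(-3 - O\right)\right) + \frac{O}{5}}{2} = - \frac{3}{2} + \frac{O^{2} + \frac{O}{5} + O \left(-3 - O\right)}{2} = - \frac{3}{2} + \left(\frac{O^{2}}{2} + \frac{O}{10} + \frac{O \left(-3 - O\right)}{2}\right) = - \frac{3}{2} + \frac{O^{2}}{2} + \frac{O}{10} + \frac{O \left(-3 - O\right)}{2}$)
$3 v{\left(-2 \right)} \left(\left(-1\right) 4 \cdot 1 + F{\left(-3 \right)}\right) = 3 \cdot 1 \left(\left(-1\right) 4 \cdot 1 - - \frac{27}{10}\right) = 3 \left(\left(-4\right) 1 + \left(- \frac{3}{2} + \frac{21}{5}\right)\right) = 3 \left(-4 + \frac{27}{10}\right) = 3 \left(- \frac{13}{10}\right) = - \frac{39}{10}$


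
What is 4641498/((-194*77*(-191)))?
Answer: 2320749/1426579 ≈ 1.6268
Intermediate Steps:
4641498/((-194*77*(-191))) = 4641498/((-14938*(-191))) = 4641498/2853158 = 4641498*(1/2853158) = 2320749/1426579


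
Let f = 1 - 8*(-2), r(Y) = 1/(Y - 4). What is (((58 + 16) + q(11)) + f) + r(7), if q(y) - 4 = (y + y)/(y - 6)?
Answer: 1496/15 ≈ 99.733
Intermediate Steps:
q(y) = 4 + 2*y/(-6 + y) (q(y) = 4 + (y + y)/(y - 6) = 4 + (2*y)/(-6 + y) = 4 + 2*y/(-6 + y))
r(Y) = 1/(-4 + Y)
f = 17 (f = 1 + 16 = 17)
(((58 + 16) + q(11)) + f) + r(7) = (((58 + 16) + 6*(-4 + 11)/(-6 + 11)) + 17) + 1/(-4 + 7) = ((74 + 6*7/5) + 17) + 1/3 = ((74 + 6*(1/5)*7) + 17) + 1/3 = ((74 + 42/5) + 17) + 1/3 = (412/5 + 17) + 1/3 = 497/5 + 1/3 = 1496/15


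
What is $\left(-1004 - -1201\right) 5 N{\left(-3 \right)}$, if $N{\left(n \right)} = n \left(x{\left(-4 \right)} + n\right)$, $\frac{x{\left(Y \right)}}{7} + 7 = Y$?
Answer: $236400$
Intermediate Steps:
$x{\left(Y \right)} = -49 + 7 Y$
$N{\left(n \right)} = n \left(-77 + n\right)$ ($N{\left(n \right)} = n \left(\left(-49 + 7 \left(-4\right)\right) + n\right) = n \left(\left(-49 - 28\right) + n\right) = n \left(-77 + n\right)$)
$\left(-1004 - -1201\right) 5 N{\left(-3 \right)} = \left(-1004 - -1201\right) 5 \left(- 3 \left(-77 - 3\right)\right) = \left(-1004 + 1201\right) 5 \left(\left(-3\right) \left(-80\right)\right) = 197 \cdot 5 \cdot 240 = 985 \cdot 240 = 236400$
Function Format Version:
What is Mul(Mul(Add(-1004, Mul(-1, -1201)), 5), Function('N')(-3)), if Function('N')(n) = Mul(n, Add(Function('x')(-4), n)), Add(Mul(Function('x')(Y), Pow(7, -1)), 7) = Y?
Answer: 236400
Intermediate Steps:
Function('x')(Y) = Add(-49, Mul(7, Y))
Function('N')(n) = Mul(n, Add(-77, n)) (Function('N')(n) = Mul(n, Add(Add(-49, Mul(7, -4)), n)) = Mul(n, Add(Add(-49, -28), n)) = Mul(n, Add(-77, n)))
Mul(Mul(Add(-1004, Mul(-1, -1201)), 5), Function('N')(-3)) = Mul(Mul(Add(-1004, Mul(-1, -1201)), 5), Mul(-3, Add(-77, -3))) = Mul(Mul(Add(-1004, 1201), 5), Mul(-3, -80)) = Mul(Mul(197, 5), 240) = Mul(985, 240) = 236400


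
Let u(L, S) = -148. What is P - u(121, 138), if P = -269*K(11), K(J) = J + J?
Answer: -5770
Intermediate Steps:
K(J) = 2*J
P = -5918 (P = -538*11 = -269*22 = -5918)
P - u(121, 138) = -5918 - 1*(-148) = -5918 + 148 = -5770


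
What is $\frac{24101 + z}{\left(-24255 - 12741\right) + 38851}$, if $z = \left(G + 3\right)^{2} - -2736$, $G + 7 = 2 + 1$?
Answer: $\frac{3834}{265} \approx 14.468$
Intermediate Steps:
$G = -4$ ($G = -7 + \left(2 + 1\right) = -7 + 3 = -4$)
$z = 2737$ ($z = \left(-4 + 3\right)^{2} - -2736 = \left(-1\right)^{2} + 2736 = 1 + 2736 = 2737$)
$\frac{24101 + z}{\left(-24255 - 12741\right) + 38851} = \frac{24101 + 2737}{\left(-24255 - 12741\right) + 38851} = \frac{26838}{-36996 + 38851} = \frac{26838}{1855} = 26838 \cdot \frac{1}{1855} = \frac{3834}{265}$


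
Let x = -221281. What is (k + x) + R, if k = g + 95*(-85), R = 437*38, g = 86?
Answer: -212664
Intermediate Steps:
R = 16606
k = -7989 (k = 86 + 95*(-85) = 86 - 8075 = -7989)
(k + x) + R = (-7989 - 221281) + 16606 = -229270 + 16606 = -212664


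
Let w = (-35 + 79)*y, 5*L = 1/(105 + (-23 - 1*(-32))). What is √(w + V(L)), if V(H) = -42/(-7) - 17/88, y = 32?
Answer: √2737130/44 ≈ 37.601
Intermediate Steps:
L = 1/570 (L = 1/(5*(105 + (-23 - 1*(-32)))) = 1/(5*(105 + (-23 + 32))) = 1/(5*(105 + 9)) = (⅕)/114 = (⅕)*(1/114) = 1/570 ≈ 0.0017544)
w = 1408 (w = (-35 + 79)*32 = 44*32 = 1408)
V(H) = 511/88 (V(H) = -42*(-⅐) - 17*1/88 = 6 - 17/88 = 511/88)
√(w + V(L)) = √(1408 + 511/88) = √(124415/88) = √2737130/44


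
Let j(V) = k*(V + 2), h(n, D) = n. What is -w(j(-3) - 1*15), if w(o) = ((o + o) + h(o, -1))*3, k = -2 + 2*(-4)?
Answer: 45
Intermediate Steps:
k = -10 (k = -2 - 8 = -10)
j(V) = -20 - 10*V (j(V) = -10*(V + 2) = -10*(2 + V) = -20 - 10*V)
w(o) = 9*o (w(o) = ((o + o) + o)*3 = (2*o + o)*3 = (3*o)*3 = 9*o)
-w(j(-3) - 1*15) = -9*((-20 - 10*(-3)) - 1*15) = -9*((-20 + 30) - 15) = -9*(10 - 15) = -9*(-5) = -1*(-45) = 45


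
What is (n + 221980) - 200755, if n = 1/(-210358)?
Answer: 4464848549/210358 ≈ 21225.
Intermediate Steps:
n = -1/210358 ≈ -4.7538e-6
(n + 221980) - 200755 = (-1/210358 + 221980) - 200755 = 46695268839/210358 - 200755 = 4464848549/210358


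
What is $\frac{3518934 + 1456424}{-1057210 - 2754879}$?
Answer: $- \frac{4975358}{3812089} \approx -1.3052$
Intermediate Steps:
$\frac{3518934 + 1456424}{-1057210 - 2754879} = \frac{4975358}{-3812089} = 4975358 \left(- \frac{1}{3812089}\right) = - \frac{4975358}{3812089}$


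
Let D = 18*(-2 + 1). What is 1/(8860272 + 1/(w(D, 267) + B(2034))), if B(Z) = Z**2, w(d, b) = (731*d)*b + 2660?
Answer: 626630/5552112243361 ≈ 1.1286e-7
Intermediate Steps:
D = -18 (D = 18*(-1) = -18)
w(d, b) = 2660 + 731*b*d (w(d, b) = 731*b*d + 2660 = 2660 + 731*b*d)
1/(8860272 + 1/(w(D, 267) + B(2034))) = 1/(8860272 + 1/((2660 + 731*267*(-18)) + 2034**2)) = 1/(8860272 + 1/((2660 - 3513186) + 4137156)) = 1/(8860272 + 1/(-3510526 + 4137156)) = 1/(8860272 + 1/626630) = 1/(5552112243361/626630) = 626630/5552112243361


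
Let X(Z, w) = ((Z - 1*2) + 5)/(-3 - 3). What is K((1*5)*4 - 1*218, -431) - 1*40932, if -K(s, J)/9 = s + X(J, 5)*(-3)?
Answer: -37224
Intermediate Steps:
X(Z, w) = -1/2 - Z/6 (X(Z, w) = ((Z - 2) + 5)/(-6) = ((-2 + Z) + 5)*(-1/6) = (3 + Z)*(-1/6) = -1/2 - Z/6)
K(s, J) = -27/2 - 9*s - 9*J/2 (K(s, J) = -9*(s + (-1/2 - J/6)*(-3)) = -9*(s + (3/2 + J/2)) = -9*(3/2 + s + J/2) = -27/2 - 9*s - 9*J/2)
K((1*5)*4 - 1*218, -431) - 1*40932 = (-27/2 - 9*((1*5)*4 - 1*218) - 9/2*(-431)) - 1*40932 = (-27/2 - 9*(5*4 - 218) + 3879/2) - 40932 = (-27/2 - 9*(20 - 218) + 3879/2) - 40932 = (-27/2 - 9*(-198) + 3879/2) - 40932 = (-27/2 + 1782 + 3879/2) - 40932 = 3708 - 40932 = -37224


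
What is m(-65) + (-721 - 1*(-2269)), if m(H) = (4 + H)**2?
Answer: 5269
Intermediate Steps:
m(-65) + (-721 - 1*(-2269)) = (4 - 65)**2 + (-721 - 1*(-2269)) = (-61)**2 + (-721 + 2269) = 3721 + 1548 = 5269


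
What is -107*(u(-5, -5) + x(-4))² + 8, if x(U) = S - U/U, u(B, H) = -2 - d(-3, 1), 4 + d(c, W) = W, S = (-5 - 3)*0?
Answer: 8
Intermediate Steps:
S = 0 (S = -8*0 = 0)
d(c, W) = -4 + W
u(B, H) = 1 (u(B, H) = -2 - (-4 + 1) = -2 - 1*(-3) = -2 + 3 = 1)
x(U) = -1 (x(U) = 0 - U/U = 0 - 1*1 = 0 - 1 = -1)
-107*(u(-5, -5) + x(-4))² + 8 = -107*(1 - 1)² + 8 = -107*0² + 8 = -107*0 + 8 = 0 + 8 = 8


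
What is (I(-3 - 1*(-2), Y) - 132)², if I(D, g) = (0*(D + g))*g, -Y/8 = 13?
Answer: 17424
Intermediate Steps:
Y = -104 (Y = -8*13 = -104)
I(D, g) = 0 (I(D, g) = 0*g = 0)
(I(-3 - 1*(-2), Y) - 132)² = (0 - 132)² = (-132)² = 17424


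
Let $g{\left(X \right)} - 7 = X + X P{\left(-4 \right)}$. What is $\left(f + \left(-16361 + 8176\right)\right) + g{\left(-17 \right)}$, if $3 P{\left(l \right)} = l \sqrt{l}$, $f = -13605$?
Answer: $-21800 + \frac{136 i}{3} \approx -21800.0 + 45.333 i$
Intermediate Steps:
$P{\left(l \right)} = \frac{l^{\frac{3}{2}}}{3}$ ($P{\left(l \right)} = \frac{l \sqrt{l}}{3} = \frac{l^{\frac{3}{2}}}{3}$)
$g{\left(X \right)} = 7 + X - \frac{8 i X}{3}$ ($g{\left(X \right)} = 7 + \left(X + X \frac{\left(-4\right)^{\frac{3}{2}}}{3}\right) = 7 + \left(X + X \frac{\left(-8\right) i}{3}\right) = 7 + \left(X + X \left(- \frac{8 i}{3}\right)\right) = 7 + \left(X - \frac{8 i X}{3}\right) = 7 + X - \frac{8 i X}{3}$)
$\left(f + \left(-16361 + 8176\right)\right) + g{\left(-17 \right)} = \left(-13605 + \left(-16361 + 8176\right)\right) + \left(7 + \frac{1}{3} \left(-17\right) \left(3 - 8 i\right)\right) = \left(-13605 - 8185\right) - \left(10 - \frac{136 i}{3}\right) = -21790 - \left(10 - \frac{136 i}{3}\right) = -21800 + \frac{136 i}{3}$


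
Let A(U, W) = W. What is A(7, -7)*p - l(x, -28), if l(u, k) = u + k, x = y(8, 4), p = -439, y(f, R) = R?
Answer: 3097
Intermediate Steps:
x = 4
l(u, k) = k + u
A(7, -7)*p - l(x, -28) = -7*(-439) - (-28 + 4) = 3073 - 1*(-24) = 3073 + 24 = 3097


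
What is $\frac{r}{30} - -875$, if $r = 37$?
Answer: $\frac{26287}{30} \approx 876.23$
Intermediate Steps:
$\frac{r}{30} - -875 = \frac{37}{30} - -875 = 37 \cdot \frac{1}{30} + 875 = \frac{37}{30} + 875 = \frac{26287}{30}$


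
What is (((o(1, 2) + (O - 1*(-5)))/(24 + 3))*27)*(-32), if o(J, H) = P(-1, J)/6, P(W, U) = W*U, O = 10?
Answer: -1424/3 ≈ -474.67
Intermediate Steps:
P(W, U) = U*W
o(J, H) = -J/6 (o(J, H) = (J*(-1))/6 = -J*(⅙) = -J/6)
(((o(1, 2) + (O - 1*(-5)))/(24 + 3))*27)*(-32) = (((-⅙*1 + (10 - 1*(-5)))/(24 + 3))*27)*(-32) = (((-⅙ + (10 + 5))/27)*27)*(-32) = (((-⅙ + 15)*(1/27))*27)*(-32) = (((89/6)*(1/27))*27)*(-32) = ((89/162)*27)*(-32) = (89/6)*(-32) = -1424/3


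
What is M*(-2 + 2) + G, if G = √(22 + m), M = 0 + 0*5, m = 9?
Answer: √31 ≈ 5.5678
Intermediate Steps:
M = 0 (M = 0 + 0 = 0)
G = √31 (G = √(22 + 9) = √31 ≈ 5.5678)
M*(-2 + 2) + G = 0*(-2 + 2) + √31 = 0*0 + √31 = 0 + √31 = √31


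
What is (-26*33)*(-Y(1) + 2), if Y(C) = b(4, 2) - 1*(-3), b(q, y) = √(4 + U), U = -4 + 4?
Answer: 2574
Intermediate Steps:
U = 0
b(q, y) = 2 (b(q, y) = √(4 + 0) = √4 = 2)
Y(C) = 5 (Y(C) = 2 - 1*(-3) = 2 + 3 = 5)
(-26*33)*(-Y(1) + 2) = (-26*33)*(-1*5 + 2) = -858*(-5 + 2) = -858*(-3) = 2574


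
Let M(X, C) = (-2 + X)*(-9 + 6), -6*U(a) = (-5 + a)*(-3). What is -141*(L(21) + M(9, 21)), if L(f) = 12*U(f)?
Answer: -10575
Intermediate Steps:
U(a) = -5/2 + a/2 (U(a) = -(-5 + a)*(-3)/6 = -(15 - 3*a)/6 = -5/2 + a/2)
M(X, C) = 6 - 3*X (M(X, C) = (-2 + X)*(-3) = 6 - 3*X)
L(f) = -30 + 6*f (L(f) = 12*(-5/2 + f/2) = -30 + 6*f)
-141*(L(21) + M(9, 21)) = -141*((-30 + 6*21) + (6 - 3*9)) = -141*((-30 + 126) + (6 - 27)) = -141*(96 - 21) = -141*75 = -10575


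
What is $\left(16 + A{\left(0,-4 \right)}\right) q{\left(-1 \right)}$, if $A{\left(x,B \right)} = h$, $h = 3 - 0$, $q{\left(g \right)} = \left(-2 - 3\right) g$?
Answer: $95$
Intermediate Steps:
$q{\left(g \right)} = - 5 g$
$h = 3$ ($h = 3 + \left(-2 + 2\right) = 3 + 0 = 3$)
$A{\left(x,B \right)} = 3$
$\left(16 + A{\left(0,-4 \right)}\right) q{\left(-1 \right)} = \left(16 + 3\right) \left(\left(-5\right) \left(-1\right)\right) = 19 \cdot 5 = 95$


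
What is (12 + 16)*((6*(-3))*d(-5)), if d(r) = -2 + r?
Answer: 3528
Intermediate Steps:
(12 + 16)*((6*(-3))*d(-5)) = (12 + 16)*((6*(-3))*(-2 - 5)) = 28*(-18*(-7)) = 28*126 = 3528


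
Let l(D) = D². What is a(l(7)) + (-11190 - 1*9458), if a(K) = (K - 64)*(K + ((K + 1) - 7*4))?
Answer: -21713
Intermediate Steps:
a(K) = (-64 + K)*(-27 + 2*K) (a(K) = (-64 + K)*(K + ((1 + K) - 28)) = (-64 + K)*(K + (-27 + K)) = (-64 + K)*(-27 + 2*K))
a(l(7)) + (-11190 - 1*9458) = (1728 - 155*7² + 2*(7²)²) + (-11190 - 1*9458) = (1728 - 155*49 + 2*49²) + (-11190 - 9458) = (1728 - 7595 + 2*2401) - 20648 = (1728 - 7595 + 4802) - 20648 = -1065 - 20648 = -21713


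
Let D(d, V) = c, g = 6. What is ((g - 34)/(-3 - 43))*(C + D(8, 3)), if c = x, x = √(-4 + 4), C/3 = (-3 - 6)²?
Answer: 3402/23 ≈ 147.91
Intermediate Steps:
C = 243 (C = 3*(-3 - 6)² = 3*(-9)² = 3*81 = 243)
x = 0 (x = √0 = 0)
c = 0
D(d, V) = 0
((g - 34)/(-3 - 43))*(C + D(8, 3)) = ((6 - 34)/(-3 - 43))*(243 + 0) = -28/(-46)*243 = -28*(-1/46)*243 = (14/23)*243 = 3402/23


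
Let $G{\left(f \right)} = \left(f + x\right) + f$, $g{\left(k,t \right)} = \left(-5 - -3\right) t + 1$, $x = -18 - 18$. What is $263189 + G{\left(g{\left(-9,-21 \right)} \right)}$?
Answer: $263239$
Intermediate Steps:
$x = -36$
$g{\left(k,t \right)} = 1 - 2 t$ ($g{\left(k,t \right)} = \left(-5 + 3\right) t + 1 = - 2 t + 1 = 1 - 2 t$)
$G{\left(f \right)} = -36 + 2 f$ ($G{\left(f \right)} = \left(f - 36\right) + f = \left(-36 + f\right) + f = -36 + 2 f$)
$263189 + G{\left(g{\left(-9,-21 \right)} \right)} = 263189 - \left(36 - 2 \left(1 - -42\right)\right) = 263189 - \left(36 - 2 \left(1 + 42\right)\right) = 263189 + \left(-36 + 2 \cdot 43\right) = 263189 + \left(-36 + 86\right) = 263189 + 50 = 263239$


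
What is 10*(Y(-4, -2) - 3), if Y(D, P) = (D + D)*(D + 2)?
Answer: 130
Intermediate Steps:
Y(D, P) = 2*D*(2 + D) (Y(D, P) = (2*D)*(2 + D) = 2*D*(2 + D))
10*(Y(-4, -2) - 3) = 10*(2*(-4)*(2 - 4) - 3) = 10*(2*(-4)*(-2) - 3) = 10*(16 - 3) = 10*13 = 130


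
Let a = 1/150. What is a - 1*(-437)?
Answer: 65551/150 ≈ 437.01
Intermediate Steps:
a = 1/150 ≈ 0.0066667
a - 1*(-437) = 1/150 - 1*(-437) = 1/150 + 437 = 65551/150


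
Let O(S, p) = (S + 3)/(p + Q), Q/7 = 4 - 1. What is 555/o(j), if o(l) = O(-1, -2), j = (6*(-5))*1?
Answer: 10545/2 ≈ 5272.5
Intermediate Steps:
Q = 21 (Q = 7*(4 - 1) = 7*3 = 21)
O(S, p) = (3 + S)/(21 + p) (O(S, p) = (S + 3)/(p + 21) = (3 + S)/(21 + p))
j = -30 (j = -30*1 = -30)
o(l) = 2/19 (o(l) = (3 - 1)/(21 - 2) = 2/19)
555/o(j) = 555/(2/19) = 555*(19/2) = 10545/2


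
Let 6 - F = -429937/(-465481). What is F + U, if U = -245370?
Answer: -114212710021/465481 ≈ -2.4537e+5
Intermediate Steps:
F = 2362949/465481 (F = 6 - (-429937)/(-465481) = 6 - (-429937)*(-1)/465481 = 6 - 1*429937/465481 = 6 - 429937/465481 = 2362949/465481 ≈ 5.0764)
F + U = 2362949/465481 - 245370 = -114212710021/465481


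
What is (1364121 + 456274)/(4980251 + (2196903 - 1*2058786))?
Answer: 1820395/5118368 ≈ 0.35566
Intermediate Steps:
(1364121 + 456274)/(4980251 + (2196903 - 1*2058786)) = 1820395/(4980251 + (2196903 - 2058786)) = 1820395/(4980251 + 138117) = 1820395/5118368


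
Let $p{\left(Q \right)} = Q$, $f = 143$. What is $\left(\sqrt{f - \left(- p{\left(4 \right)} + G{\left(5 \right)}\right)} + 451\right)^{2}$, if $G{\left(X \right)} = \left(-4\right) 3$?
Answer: $\left(451 + \sqrt{159}\right)^{2} \approx 2.1493 \cdot 10^{5}$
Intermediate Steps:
$G{\left(X \right)} = -12$
$\left(\sqrt{f - \left(- p{\left(4 \right)} + G{\left(5 \right)}\right)} + 451\right)^{2} = \left(\sqrt{143 + \left(4 - -12\right)} + 451\right)^{2} = \left(\sqrt{143 + \left(4 + 12\right)} + 451\right)^{2} = \left(\sqrt{143 + 16} + 451\right)^{2} = \left(\sqrt{159} + 451\right)^{2} = \left(451 + \sqrt{159}\right)^{2}$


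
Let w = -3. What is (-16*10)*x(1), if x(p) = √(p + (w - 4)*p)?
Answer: -160*I*√6 ≈ -391.92*I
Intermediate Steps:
x(p) = √6*√(-p) (x(p) = √(p + (-3 - 4)*p) = √(p - 7*p) = √(-6*p) = √6*√(-p))
(-16*10)*x(1) = (-16*10)*(√6*√(-1*1)) = -160*√6*√(-1) = -160*√6*I = -160*I*√6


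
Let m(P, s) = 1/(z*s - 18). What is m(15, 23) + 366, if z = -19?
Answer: 166529/455 ≈ 366.00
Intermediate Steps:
m(P, s) = 1/(-18 - 19*s) (m(P, s) = 1/(-19*s - 18) = 1/(-18 - 19*s))
m(15, 23) + 366 = 1/(-18 - 19*23) + 366 = 1/(-18 - 437) + 366 = 1/(-455) + 366 = -1/455 + 366 = 166529/455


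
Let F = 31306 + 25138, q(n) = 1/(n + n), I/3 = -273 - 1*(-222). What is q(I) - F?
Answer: -17271865/306 ≈ -56444.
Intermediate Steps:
I = -153 (I = 3*(-273 - 1*(-222)) = 3*(-273 + 222) = 3*(-51) = -153)
q(n) = 1/(2*n)
F = 56444
q(I) - F = (½)/(-153) - 1*56444 = (½)*(-1/153) - 56444 = -1/306 - 56444 = -17271865/306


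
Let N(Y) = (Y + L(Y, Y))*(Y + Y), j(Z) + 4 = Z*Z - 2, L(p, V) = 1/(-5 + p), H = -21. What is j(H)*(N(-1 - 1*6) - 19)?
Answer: 69745/2 ≈ 34873.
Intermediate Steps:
j(Z) = -6 + Z² (j(Z) = -4 + (Z*Z - 2) = -4 + (Z² - 2) = -4 + (-2 + Z²) = -6 + Z²)
N(Y) = 2*Y*(Y + 1/(-5 + Y)) (N(Y) = (Y + 1/(-5 + Y))*(Y + Y) = (Y + 1/(-5 + Y))*(2*Y) = 2*Y*(Y + 1/(-5 + Y)))
j(H)*(N(-1 - 1*6) - 19) = (-6 + (-21)²)*(2*(-1 - 1*6)*(1 + (-1 - 1*6)*(-5 + (-1 - 1*6)))/(-5 + (-1 - 1*6)) - 19) = (-6 + 441)*(2*(-1 - 6)*(1 + (-1 - 6)*(-5 + (-1 - 6)))/(-5 + (-1 - 6)) - 19) = 435*(2*(-7)*(1 - 7*(-5 - 7))/(-5 - 7) - 19) = 435*(2*(-7)*(1 - 7*(-12))/(-12) - 19) = 435*(2*(-7)*(-1/12)*(1 + 84) - 19) = 435*(2*(-7)*(-1/12)*85 - 19) = 435*(595/6 - 19) = 435*(481/6) = 69745/2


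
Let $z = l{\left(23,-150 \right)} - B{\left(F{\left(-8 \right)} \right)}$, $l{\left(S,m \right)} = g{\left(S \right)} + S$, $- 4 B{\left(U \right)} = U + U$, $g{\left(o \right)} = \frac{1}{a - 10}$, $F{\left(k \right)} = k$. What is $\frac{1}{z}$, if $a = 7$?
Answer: $\frac{3}{56} \approx 0.053571$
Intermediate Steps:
$g{\left(o \right)} = - \frac{1}{3}$ ($g{\left(o \right)} = \frac{1}{7 - 10} = \frac{1}{-3} = - \frac{1}{3}$)
$B{\left(U \right)} = - \frac{U}{2}$ ($B{\left(U \right)} = - \frac{U + U}{4} = - \frac{2 U}{4} = - \frac{U}{2}$)
$l{\left(S,m \right)} = - \frac{1}{3} + S$
$z = \frac{56}{3}$ ($z = \left(- \frac{1}{3} + 23\right) - \left(- \frac{1}{2}\right) \left(-8\right) = \frac{68}{3} - 4 = \frac{56}{3} \approx 18.667$)
$\frac{1}{z} = \frac{1}{\frac{56}{3}} = \frac{3}{56}$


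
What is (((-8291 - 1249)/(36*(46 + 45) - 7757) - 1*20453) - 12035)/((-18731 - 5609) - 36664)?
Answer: 36392297/68339731 ≈ 0.53252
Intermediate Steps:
(((-8291 - 1249)/(36*(46 + 45) - 7757) - 1*20453) - 12035)/((-18731 - 5609) - 36664) = ((-9540/(36*91 - 7757) - 20453) - 12035)/(-24340 - 36664) = ((-9540/(3276 - 7757) - 20453) - 12035)/(-61004) = ((-9540/(-4481) - 20453) - 12035)*(-1/61004) = ((-9540*(-1/4481) - 20453) - 12035)*(-1/61004) = ((9540/4481 - 20453) - 12035)*(-1/61004) = (-91640353/4481 - 12035)*(-1/61004) = -145569188/4481*(-1/61004) = 36392297/68339731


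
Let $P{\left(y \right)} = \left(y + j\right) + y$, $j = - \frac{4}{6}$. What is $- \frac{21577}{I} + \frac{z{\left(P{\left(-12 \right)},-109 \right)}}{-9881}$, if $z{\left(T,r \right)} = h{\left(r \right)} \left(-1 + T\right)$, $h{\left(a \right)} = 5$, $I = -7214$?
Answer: $\frac{642384401}{213844602} \approx 3.004$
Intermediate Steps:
$j = - \frac{2}{3}$ ($j = \left(-4\right) \frac{1}{6} = - \frac{2}{3} \approx -0.66667$)
$P{\left(y \right)} = - \frac{2}{3} + 2 y$ ($P{\left(y \right)} = \left(y - \frac{2}{3}\right) + y = \left(- \frac{2}{3} + y\right) + y = - \frac{2}{3} + 2 y$)
$z{\left(T,r \right)} = -5 + 5 T$ ($z{\left(T,r \right)} = 5 \left(-1 + T\right) = -5 + 5 T$)
$- \frac{21577}{I} + \frac{z{\left(P{\left(-12 \right)},-109 \right)}}{-9881} = - \frac{21577}{-7214} + \frac{-5 + 5 \left(- \frac{2}{3} + 2 \left(-12\right)\right)}{-9881} = \left(-21577\right) \left(- \frac{1}{7214}\right) + \left(-5 + 5 \left(- \frac{2}{3} - 24\right)\right) \left(- \frac{1}{9881}\right) = \frac{21577}{7214} + \left(-5 + 5 \left(- \frac{74}{3}\right)\right) \left(- \frac{1}{9881}\right) = \frac{21577}{7214} + \left(-5 - \frac{370}{3}\right) \left(- \frac{1}{9881}\right) = \frac{21577}{7214} - - \frac{385}{29643} = \frac{21577}{7214} + \frac{385}{29643} = \frac{642384401}{213844602}$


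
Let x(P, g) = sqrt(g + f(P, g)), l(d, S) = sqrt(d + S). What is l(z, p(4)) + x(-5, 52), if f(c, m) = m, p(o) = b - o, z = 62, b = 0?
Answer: sqrt(58) + 2*sqrt(26) ≈ 17.814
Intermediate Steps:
p(o) = -o (p(o) = 0 - o = -o)
l(d, S) = sqrt(S + d)
x(P, g) = sqrt(2)*sqrt(g) (x(P, g) = sqrt(g + g) = sqrt(2*g) = sqrt(2)*sqrt(g))
l(z, p(4)) + x(-5, 52) = sqrt(-1*4 + 62) + sqrt(2)*sqrt(52) = sqrt(-4 + 62) + sqrt(2)*(2*sqrt(13)) = sqrt(58) + 2*sqrt(26)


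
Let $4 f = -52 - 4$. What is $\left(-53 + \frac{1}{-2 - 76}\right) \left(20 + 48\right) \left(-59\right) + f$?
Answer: $\frac{8294264}{39} \approx 2.1267 \cdot 10^{5}$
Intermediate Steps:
$f = -14$ ($f = \frac{-52 - 4}{4} = \frac{1}{4} \left(-56\right) = -14$)
$\left(-53 + \frac{1}{-2 - 76}\right) \left(20 + 48\right) \left(-59\right) + f = \left(-53 + \frac{1}{-2 - 76}\right) \left(20 + 48\right) \left(-59\right) - 14 = \left(-53 + \frac{1}{-78}\right) 68 \left(-59\right) - 14 = \left(-53 - \frac{1}{78}\right) 68 \left(-59\right) - 14 = \left(- \frac{4135}{78}\right) 68 \left(-59\right) - 14 = \left(- \frac{140590}{39}\right) \left(-59\right) - 14 = \frac{8294810}{39} - 14 = \frac{8294264}{39}$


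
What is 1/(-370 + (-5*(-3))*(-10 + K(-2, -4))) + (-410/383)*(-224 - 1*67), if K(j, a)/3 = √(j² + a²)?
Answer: 1371458492/4402585 - 9*√5/22990 ≈ 311.51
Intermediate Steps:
K(j, a) = 3*√(a² + j²) (K(j, a) = 3*√(j² + a²) = 3*√(a² + j²))
1/(-370 + (-5*(-3))*(-10 + K(-2, -4))) + (-410/383)*(-224 - 1*67) = 1/(-370 + (-5*(-3))*(-10 + 3*√((-4)² + (-2)²))) + (-410/383)*(-224 - 1*67) = 1/(-370 + 15*(-10 + 3*√(16 + 4))) + (-410*1/383)*(-224 - 67) = 1/(-370 + 15*(-10 + 3*√20)) - 410/383*(-291) = 1/(-370 + 15*(-10 + 3*(2*√5))) + 119310/383 = 1/(-370 + 15*(-10 + 6*√5)) + 119310/383 = 1/(-370 + (-150 + 90*√5)) + 119310/383 = 1/(-520 + 90*√5) + 119310/383 = 119310/383 + 1/(-520 + 90*√5)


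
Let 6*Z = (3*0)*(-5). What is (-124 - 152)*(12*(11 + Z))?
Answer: -36432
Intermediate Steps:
Z = 0 (Z = ((3*0)*(-5))/6 = (0*(-5))/6 = (⅙)*0 = 0)
(-124 - 152)*(12*(11 + Z)) = (-124 - 152)*(12*(11 + 0)) = -3312*11 = -276*132 = -36432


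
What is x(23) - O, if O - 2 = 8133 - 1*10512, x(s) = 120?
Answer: 2497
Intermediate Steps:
O = -2377 (O = 2 + (8133 - 1*10512) = 2 + (8133 - 10512) = 2 - 2379 = -2377)
x(23) - O = 120 - 1*(-2377) = 120 + 2377 = 2497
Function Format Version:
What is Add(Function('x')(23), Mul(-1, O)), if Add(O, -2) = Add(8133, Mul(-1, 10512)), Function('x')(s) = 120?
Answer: 2497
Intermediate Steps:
O = -2377 (O = Add(2, Add(8133, Mul(-1, 10512))) = Add(2, Add(8133, -10512)) = Add(2, -2379) = -2377)
Add(Function('x')(23), Mul(-1, O)) = Add(120, Mul(-1, -2377)) = Add(120, 2377) = 2497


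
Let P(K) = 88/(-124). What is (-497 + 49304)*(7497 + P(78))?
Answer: 11342014695/31 ≈ 3.6587e+8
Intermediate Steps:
P(K) = -22/31 (P(K) = 88*(-1/124) = -22/31)
(-497 + 49304)*(7497 + P(78)) = (-497 + 49304)*(7497 - 22/31) = 48807*(232385/31) = 11342014695/31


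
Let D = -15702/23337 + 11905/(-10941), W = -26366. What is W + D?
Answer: -748053720821/28370013 ≈ -26368.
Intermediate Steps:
D = -49958063/28370013 (D = -15702*1/23337 + 11905*(-1/10941) = -5234/7779 - 11905/10941 = -49958063/28370013 ≈ -1.7609)
W + D = -26366 - 49958063/28370013 = -748053720821/28370013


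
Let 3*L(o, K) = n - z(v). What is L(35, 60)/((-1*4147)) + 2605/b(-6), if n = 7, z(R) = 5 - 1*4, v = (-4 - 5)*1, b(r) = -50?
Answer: -2160607/41470 ≈ -52.100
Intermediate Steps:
v = -9 (v = -9*1 = -9)
z(R) = 1 (z(R) = 5 - 4 = 1)
L(o, K) = 2 (L(o, K) = (7 - 1*1)/3 = (7 - 1)/3 = (⅓)*6 = 2)
L(35, 60)/((-1*4147)) + 2605/b(-6) = 2/((-1*4147)) + 2605/(-50) = 2/(-4147) + 2605*(-1/50) = 2*(-1/4147) - 521/10 = -2/4147 - 521/10 = -2160607/41470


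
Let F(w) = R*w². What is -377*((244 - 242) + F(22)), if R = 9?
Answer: -1642966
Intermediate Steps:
F(w) = 9*w²
-377*((244 - 242) + F(22)) = -377*((244 - 242) + 9*22²) = -377*(2 + 9*484) = -377*(2 + 4356) = -377*4358 = -1642966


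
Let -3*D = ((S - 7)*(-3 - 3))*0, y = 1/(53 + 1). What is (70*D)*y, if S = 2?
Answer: 0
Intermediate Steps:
y = 1/54 ≈ 0.018519
D = 0 (D = -(2 - 7)*(-3 - 3)*0/3 = -(-5*(-6))*0/3 = -10*0 = -⅓*0 = 0)
(70*D)*y = (70*0)*(1/54) = 0*(1/54) = 0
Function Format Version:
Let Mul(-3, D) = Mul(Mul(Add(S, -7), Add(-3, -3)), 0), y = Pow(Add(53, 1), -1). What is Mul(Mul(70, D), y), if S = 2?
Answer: 0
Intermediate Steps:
y = Rational(1, 54) (y = Pow(54, -1) = Rational(1, 54) ≈ 0.018519)
D = 0 (D = Mul(Rational(-1, 3), Mul(Mul(Add(2, -7), Add(-3, -3)), 0)) = Mul(Rational(-1, 3), Mul(Mul(-5, -6), 0)) = Mul(Rational(-1, 3), Mul(30, 0)) = Mul(Rational(-1, 3), 0) = 0)
Mul(Mul(70, D), y) = Mul(Mul(70, 0), Rational(1, 54)) = Mul(0, Rational(1, 54)) = 0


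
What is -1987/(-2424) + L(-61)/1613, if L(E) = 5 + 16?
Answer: 3255935/3909912 ≈ 0.83274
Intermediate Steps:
L(E) = 21
-1987/(-2424) + L(-61)/1613 = -1987/(-2424) + 21/1613 = -1987*(-1/2424) + 21*(1/1613) = 1987/2424 + 21/1613 = 3255935/3909912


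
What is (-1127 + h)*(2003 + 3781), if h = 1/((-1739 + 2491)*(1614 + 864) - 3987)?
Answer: -4040358371536/619823 ≈ -6.5186e+6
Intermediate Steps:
h = 1/1859469 (h = 1/(752*2478 - 3987) = 1/(1863456 - 3987) = 1/1859469 ≈ 5.3779e-7)
(-1127 + h)*(2003 + 3781) = (-1127 + 1/1859469)*(2003 + 3781) = -2095621562/1859469*5784 = -4040358371536/619823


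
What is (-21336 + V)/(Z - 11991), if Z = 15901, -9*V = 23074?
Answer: -107549/17595 ≈ -6.1125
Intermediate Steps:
V = -23074/9 (V = -⅑*23074 = -23074/9 ≈ -2563.8)
(-21336 + V)/(Z - 11991) = (-21336 - 23074/9)/(15901 - 11991) = -215098/9/3910 = -215098/9*1/3910 = -107549/17595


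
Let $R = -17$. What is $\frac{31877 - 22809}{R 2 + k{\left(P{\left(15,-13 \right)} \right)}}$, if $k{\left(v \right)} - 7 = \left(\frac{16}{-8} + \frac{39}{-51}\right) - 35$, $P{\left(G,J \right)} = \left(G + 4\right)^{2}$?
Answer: $- \frac{154156}{1101} \approx -140.01$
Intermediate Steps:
$P{\left(G,J \right)} = \left(4 + G\right)^{2}$
$k{\left(v \right)} = - \frac{523}{17}$ ($k{\left(v \right)} = 7 + \left(\left(\frac{16}{-8} + \frac{39}{-51}\right) - 35\right) = 7 + \left(\left(16 \left(- \frac{1}{8}\right) + 39 \left(- \frac{1}{51}\right)\right) - 35\right) = 7 - \frac{642}{17} = - \frac{523}{17}$)
$\frac{31877 - 22809}{R 2 + k{\left(P{\left(15,-13 \right)} \right)}} = \frac{31877 - 22809}{\left(-17\right) 2 - \frac{523}{17}} = \frac{9068}{-34 - \frac{523}{17}} = \frac{9068}{- \frac{1101}{17}} = 9068 \left(- \frac{17}{1101}\right) = - \frac{154156}{1101}$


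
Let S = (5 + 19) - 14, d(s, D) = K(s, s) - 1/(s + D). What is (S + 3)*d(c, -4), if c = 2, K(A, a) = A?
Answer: 65/2 ≈ 32.500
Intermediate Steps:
d(s, D) = s - 1/(D + s) (d(s, D) = s - 1/(s + D) = s - 1/(D + s))
S = 10 (S = 24 - 14 = 10)
(S + 3)*d(c, -4) = (10 + 3)*((-1 + 2² - 4*2)/(-4 + 2)) = 13*((-1 + 4 - 8)/(-2)) = 13*(-½*(-5)) = 13*(5/2) = 65/2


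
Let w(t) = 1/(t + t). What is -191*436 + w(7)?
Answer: -1165863/14 ≈ -83276.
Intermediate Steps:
w(t) = 1/(2*t)
-191*436 + w(7) = -191*436 + (½)/7 = -83276 + (½)*(⅐) = -83276 + 1/14 = -1165863/14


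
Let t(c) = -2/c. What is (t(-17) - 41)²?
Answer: 483025/289 ≈ 1671.4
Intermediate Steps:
(t(-17) - 41)² = (-2/(-17) - 41)² = (-2*(-1/17) - 41)² = (2/17 - 41)² = (-695/17)² = 483025/289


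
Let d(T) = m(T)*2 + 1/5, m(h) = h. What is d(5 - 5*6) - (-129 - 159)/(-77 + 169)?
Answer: -5367/115 ≈ -46.670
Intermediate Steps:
d(T) = ⅕ + 2*T (d(T) = T*2 + 1/5 = 2*T + ⅕ = ⅕ + 2*T)
d(5 - 5*6) - (-129 - 159)/(-77 + 169) = (⅕ + 2*(5 - 5*6)) - (-129 - 159)/(-77 + 169) = (⅕ + 2*(5 - 30)) - (-288)/92 = (⅕ + 2*(-25)) - (-288)/92 = (⅕ - 50) - 1*(-72/23) = -249/5 + 72/23 = -5367/115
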